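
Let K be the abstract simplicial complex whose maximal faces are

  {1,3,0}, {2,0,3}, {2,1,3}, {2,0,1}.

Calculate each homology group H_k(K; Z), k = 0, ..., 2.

Order the vertices as 0 < 1 < 2 < 3. Listing each simplex with vertices in this order, K has dimension 2 with simplices:

  0-simplices (4): [0], [1], [2], [3]
  1-simplices (6): [0,1], [0,2], [0,3], [1,2], [1,3], [2,3]
  2-simplices (4): [0,1,2], [0,1,3], [0,2,3], [1,2,3]

giving chain groups C_0 ≅ Z^4, C_1 ≅ Z^6, C_2 ≅ Z^4.

Boundary ∂_1: C_1 → C_0 sends each edge [p,q] (with p < q) to q − p. For instance
  ∂[2,3] = [3] − [2].
This gives a 4×6 integer matrix of rank 3; reducing to Smith normal form yields diagonal entries (1,1,1).

Boundary ∂_2: C_2 → C_1 acts by ∂[p,q,r] = [q,r] − [p,r] + [p,q]. For instance
  ∂[0,1,2] = [1,2] − [0,2] + [0,1],
  ∂[0,1,3] = [1,3] − [0,3] + [0,1].
The 6×4 boundary matrix has rank 3 and Smith normal form diag(1,1,1).

Computing H_k = (kernel of ∂_k) / (image of ∂_{k+1}):

  H_0: rank C_0 − rank ∂_1 = 4 − 3 = 1, and the invariant factors of ∂_1 are all 1, so H_0 ≅ Z.
  H_1: rank ker ∂_1 − rank ∂_2 = (6 − 3) − 3 = 0, and the invariant factors of ∂_2 are all 1, so H_1 ≅ 0.
  H_2: rank ker ∂_2 − rank ∂_3 = (4 − 3) − 0 = 1, and there is no ∂_3, so H_2 ≅ Z.

(K is a triangulation of the 2-sphere S^2.)

H_0 = Z,  H_1 = 0,  H_2 = Z.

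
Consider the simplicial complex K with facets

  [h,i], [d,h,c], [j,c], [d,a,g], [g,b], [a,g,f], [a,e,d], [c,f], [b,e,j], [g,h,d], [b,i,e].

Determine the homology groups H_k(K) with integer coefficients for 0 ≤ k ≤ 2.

H_0 ≅ Z,  H_1 ≅ Z^4,  H_2 = 0.

Take the total order a < b < c < d < e < f < g < h < i < j on the vertex set. Then K (dimension 2) consists of the simplices:

  0-simplices (10): a, b, c, d, e, f, g, h, i, j
  1-simplices (20): ad, ae, af, ag, be, bg, bi, bj, cd, cf, ch, cj, de, dg, dh, ei, ej, fg, gh, hi
  2-simplices (7): ade, adg, afg, bei, bej, cdh, dgh

giving chain groups C_0 ≅ Z^10, C_1 ≅ Z^20, C_2 ≅ Z^7.

∂_1: C_1 → C_0 sends each edge [p,q] (with p < q) to q − p. For instance
  ∂cf = f − c.
The 10×20 boundary matrix has rank 9 and Smith normal form diag(1,1,1,1,1,1,1,1,1).

∂_2: C_2 → C_1 maps a triangle to the signed sum of its edges. For instance
  ∂afg = fg − ag + af,
  ∂dgh = gh − dh + dg.
The resulting 20×7 matrix has rank 7, and its Smith normal form has invariant factors (1,1,1,1,1,1,1).

From H_k ≅ ker(∂_k) / im(∂_{k+1}) we obtain:

  H_0: rank C_0 − rank ∂_1 = 10 − 9 = 1, and the invariant factors of ∂_1 are all 1, so H_0 = Z.
  H_1: rank ker ∂_1 − rank ∂_2 = (20 − 9) − 7 = 4, and the invariant factors of ∂_2 are all 1, so H_1 = Z^4.
  H_2: rank ker ∂_2 − rank ∂_3 = (7 − 7) − 0 = 0, and there is no ∂_3, so H_2 = 0.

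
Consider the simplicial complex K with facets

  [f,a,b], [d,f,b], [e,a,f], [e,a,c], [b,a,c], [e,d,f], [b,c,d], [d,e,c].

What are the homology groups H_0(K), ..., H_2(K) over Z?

Order the vertices as a < b < c < d < e < f. Listing each simplex with vertices in this order, K has dimension 2 with simplices:

  0-simplices (6): a, b, c, d, e, f
  1-simplices (12): ab, ac, ae, af, bc, bd, bf, cd, ce, de, df, ef
  2-simplices (8): abc, abf, ace, aef, bcd, bdf, cde, def

giving chain groups C_0 ≅ Z^6, C_1 ≅ Z^12, C_2 ≅ Z^8.

Boundary ∂_1: C_1 → C_0 is given by ∂[p,q] = [q] − [p]. For instance
  ∂de = e − d.
The resulting 6×12 matrix has rank 5, and its Smith normal form has invariant factors (1,1,1,1,1).

The boundary map ∂_2: C_2 → C_1 acts by ∂[p,q,r] = [q,r] − [p,r] + [p,q]. For instance
  ∂bcd = cd − bd + bc,
  ∂abf = bf − af + ab.
The resulting 12×8 matrix has rank 7, and its Smith normal form has invariant factors (1,1,1,1,1,1,1).

From H_k ≅ ker(∂_k) / im(∂_{k+1}) we obtain:

  H_0: rank C_0 − rank ∂_1 = 6 − 5 = 1, and the invariant factors of ∂_1 are all 1, so H_0 = Z.
  H_1: rank ker ∂_1 − rank ∂_2 = (12 − 5) − 7 = 0, and the invariant factors of ∂_2 are all 1, so H_1 = 0.
  H_2: rank ker ∂_2 − rank ∂_3 = (8 − 7) − 0 = 1, and there is no ∂_3, so H_2 = Z.

As a check, the Euler characteristic is 6 − 12 + 8 = 2, which agrees with 1 − 0 + 1 = 2.

H_0 = Z,  H_1 = 0,  H_2 = Z.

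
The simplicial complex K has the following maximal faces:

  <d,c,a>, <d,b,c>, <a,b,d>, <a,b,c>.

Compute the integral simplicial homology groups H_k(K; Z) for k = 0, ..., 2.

We work with the vertex ordering a < b < c < d. The simplices of K, each written with vertices in increasing order, are:

  0-simplices (4): a, b, c, d
  1-simplices (6): ab, ac, ad, bc, bd, cd
  2-simplices (4): abc, abd, acd, bcd

giving chain groups C_0 ≅ Z^4, C_1 ≅ Z^6, C_2 ≅ Z^4.

Boundary ∂_1: C_1 → C_0 sends each edge [p,q] (with p < q) to q − p. For instance
  ∂ab = b − a.
As a 4×6 matrix over Z this has rank 3, with invariant factors (1,1,1).

Boundary ∂_2: C_2 → C_1 maps a triangle to the signed sum of its edges. For instance
  ∂acd = cd − ad + ac,
  ∂abd = bd − ad + ab.
This gives a 6×4 integer matrix of rank 3; reducing to Smith normal form yields diagonal entries (1,1,1).

Computing H_k = (kernel of ∂_k) / (image of ∂_{k+1}):

  H_0: rank C_0 − rank ∂_1 = 4 − 3 = 1, and the invariant factors of ∂_1 are all 1, so H_0 ≅ Z.
  H_1: rank ker ∂_1 − rank ∂_2 = (6 − 3) − 3 = 0, and the invariant factors of ∂_2 are all 1, so H_1 ≅ 0.
  H_2: rank ker ∂_2 − rank ∂_3 = (4 − 3) − 0 = 1, and there is no ∂_3, so H_2 ≅ Z.

H_0 = Z,  H_1 = 0,  H_2 = Z.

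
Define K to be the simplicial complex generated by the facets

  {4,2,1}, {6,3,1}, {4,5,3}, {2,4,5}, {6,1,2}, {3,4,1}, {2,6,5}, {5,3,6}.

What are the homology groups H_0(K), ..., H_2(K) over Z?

Order the vertices as 1 < 2 < 3 < 4 < 5 < 6. Listing each simplex with vertices in this order, K has dimension 2 with simplices:

  0-simplices (6): [1], [2], [3], [4], [5], [6]
  1-simplices (12): [1,2], [1,3], [1,4], [1,6], [2,4], [2,5], [2,6], [3,4], [3,5], [3,6], [4,5], [5,6]
  2-simplices (8): [1,2,4], [1,2,6], [1,3,4], [1,3,6], [2,4,5], [2,5,6], [3,4,5], [3,5,6]

Hence C_0 ≅ Z^6, C_1 ≅ Z^12, C_2 ≅ Z^8.

Boundary ∂_1: C_1 → C_0 is given by ∂[p,q] = [q] − [p]. For instance
  ∂[3,4] = [4] − [3].
This gives a 6×12 integer matrix of rank 5; reducing to Smith normal form yields diagonal entries (1,1,1,1,1).

The boundary map ∂_2: C_2 → C_1 acts by ∂[p,q,r] = [q,r] − [p,r] + [p,q]. For instance
  ∂[2,4,5] = [4,5] − [2,5] + [2,4],
  ∂[1,3,6] = [3,6] − [1,6] + [1,3].
As a 12×8 matrix over Z this has rank 7, with invariant factors (1,1,1,1,1,1,1).

Computing H_k = (kernel of ∂_k) / (image of ∂_{k+1}):

  H_0: rank C_0 − rank ∂_1 = 6 − 5 = 1, and the invariant factors of ∂_1 are all 1, so H_0 = Z.
  H_1: rank ker ∂_1 − rank ∂_2 = (12 − 5) − 7 = 0, and the invariant factors of ∂_2 are all 1, so H_1 = 0.
  H_2: rank ker ∂_2 − rank ∂_3 = (8 − 7) − 0 = 1, and there is no ∂_3, so H_2 = Z.

As a check, the Euler characteristic is 6 − 12 + 8 = 2, which agrees with 1 − 0 + 1 = 2.

H_0 = Z,  H_1 = 0,  H_2 = Z.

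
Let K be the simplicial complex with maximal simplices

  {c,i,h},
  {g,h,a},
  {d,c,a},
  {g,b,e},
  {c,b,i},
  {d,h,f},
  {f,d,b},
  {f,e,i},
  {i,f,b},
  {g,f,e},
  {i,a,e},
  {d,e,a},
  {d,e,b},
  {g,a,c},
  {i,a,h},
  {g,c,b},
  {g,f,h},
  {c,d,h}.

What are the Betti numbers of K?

We work with the vertex ordering a < b < c < d < e < f < g < h < i. The simplices of K, each written with vertices in increasing order, are:

  0-simplices (9): a, b, c, d, e, f, g, h, i
  1-simplices (27): ac, ad, ae, ag, ah, ai, bc, bd, be, bf, bg, bi, cd, cg, ch, ci, de, df, dh, ef, eg, ei, fg, fh, fi, gh, hi
  2-simplices (18): acd, acg, ade, aei, agh, ahi, bcg, bci, bde, bdf, beg, bfi, cdh, chi, dfh, efg, efi, fgh

so the chain groups are C_0 ≅ Z^9, C_1 ≅ Z^27, C_2 ≅ Z^18.

Boundary ∂_1: C_1 → C_0 sends each edge [p,q] (with p < q) to q − p.
This gives a 9×27 integer matrix of rank 8; reducing to Smith normal form yields diagonal entries (1,1,1,1,1,1,1,1).

Boundary ∂_2: C_2 → C_1 maps a triangle to the signed sum of its edges. For instance
  ∂ade = de − ae + ad,
  ∂fgh = gh − fh + fg.
The 27×18 boundary matrix has rank 18 and Smith normal form diag(1,1,1,1,1,1,1,1,1,1,1,1,1,1,1,1,1,2).

Reading off H_k = ker ∂_k / im ∂_{k+1}:

  H_0: rank C_0 − rank ∂_1 = 9 − 8 = 1, and the invariant factors of ∂_1 are all 1, so H_0 = Z.
  H_1: rank ker ∂_1 − rank ∂_2 = (27 − 8) − 18 = 1, and ∂_2 has invariant factor 2 > 1, so H_1 = Z ⊕ Z/2.
  H_2: rank ker ∂_2 − rank ∂_3 = (18 − 18) − 0 = 0, and there is no ∂_3, so H_2 = 0.

As a check, the Euler characteristic is 9 − 27 + 18 = 0, which agrees with 1 − 1 + 0 = 0.
(K is a triangulation of the Klein bottle.)

Hence the Betti numbers are b_0 = 1, b_1 = 1, b_2 = 0.

b_0 = 1, b_1 = 1, b_2 = 0.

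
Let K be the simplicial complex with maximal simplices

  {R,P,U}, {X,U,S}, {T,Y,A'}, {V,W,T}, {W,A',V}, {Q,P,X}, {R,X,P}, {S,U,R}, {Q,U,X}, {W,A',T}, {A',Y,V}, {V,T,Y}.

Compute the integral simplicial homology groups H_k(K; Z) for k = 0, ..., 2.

H_0 = Z^2,  H_1 = Z,  H_2 = Z.

We work with the vertex ordering P < Q < R < S < T < U < V < W < X < Y < A'. The simplices of K, each written with vertices in increasing order, are:

  0-simplices (11): [P], [Q], [R], [S], [T], [U], [V], [W], [X], [Y], [A']
  1-simplices (21): [P,Q], [P,R], [P,U], [P,X], [Q,U], [Q,X], [R,S], [R,U], [R,X], [S,U], [S,X], [T,V], [T,W], [T,Y], [T,A'], [U,X], [V,W], [V,Y], [V,A'], [W,A'], [Y,A']
  2-simplices (12): [P,Q,X], [P,R,U], [P,R,X], [Q,U,X], [R,S,U], [S,U,X], [T,V,W], [T,V,Y], [T,W,A'], [T,Y,A'], [V,W,A'], [V,Y,A']

giving chain groups C_0 ≅ Z^11, C_1 ≅ Z^21, C_2 ≅ Z^12.

Boundary ∂_1: C_1 → C_0 is given by ∂[p,q] = [q] − [p].
This gives a 11×21 integer matrix of rank 9; reducing to Smith normal form yields diagonal entries (1,1,1,1,1,1,1,1,1).

∂_2: C_2 → C_1 acts by ∂[p,q,r] = [q,r] − [p,r] + [p,q]. For instance
  ∂[P,R,U] = [R,U] − [P,U] + [P,R],
  ∂[V,W,A'] = [W,A'] − [V,A'] + [V,W].
The resulting 21×12 matrix has rank 11, and its Smith normal form has invariant factors (1,1,1,1,1,1,1,1,1,1,1).

From H_k ≅ ker(∂_k) / im(∂_{k+1}) we obtain:

  H_0: rank C_0 − rank ∂_1 = 11 − 9 = 2, and the invariant factors of ∂_1 are all 1, so H_0 = Z^2.
  H_1: rank ker ∂_1 − rank ∂_2 = (21 − 9) − 11 = 1, and the invariant factors of ∂_2 are all 1, so H_1 = Z.
  H_2: rank ker ∂_2 − rank ∂_3 = (12 − 11) − 0 = 1, and there is no ∂_3, so H_2 = Z.

As a check, the Euler characteristic is 11 − 21 + 12 = 2, which agrees with 2 − 1 + 1 = 2.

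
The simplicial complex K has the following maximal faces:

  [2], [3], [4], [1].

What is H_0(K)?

Order the vertices as 1 < 2 < 3 < 4. Listing each simplex with vertices in this order, K has dimension 0 with simplices:

  0-simplices (4): [1], [2], [3], [4]

Hence C_0 ≅ Z^4.

Reading off H_k = ker ∂_k / im ∂_{k+1}:

  H_0: rank C_0 − rank ∂_1 = 4 − 0 = 4, and there is no ∂_1, so H_0 ≅ Z^4.

H_0 = Z^4.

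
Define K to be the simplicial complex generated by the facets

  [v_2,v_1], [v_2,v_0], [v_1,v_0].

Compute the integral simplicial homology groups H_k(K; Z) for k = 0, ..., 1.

H_0 = Z,  H_1 = Z.

We work with the vertex ordering v_0 < v_1 < v_2. The simplices of K, each written with vertices in increasing order, are:

  0-simplices (3): [v_0], [v_1], [v_2]
  1-simplices (3): [v_0,v_1], [v_0,v_2], [v_1,v_2]

Hence C_0 ≅ Z^3, C_1 ≅ Z^3.

The boundary map ∂_1: C_1 → C_0 sends each edge [p,q] (with p < q) to q − p.
As a 3×3 matrix over Z this has rank 2, with invariant factors (1,1).

From H_k ≅ ker(∂_k) / im(∂_{k+1}) we obtain:

  H_0: rank C_0 − rank ∂_1 = 3 − 2 = 1, and the invariant factors of ∂_1 are all 1, so H_0 = Z.
  H_1: rank ker ∂_1 − rank ∂_2 = (3 − 2) − 0 = 1, and there is no ∂_2, so H_1 = Z.

As a check, the Euler characteristic is 3 − 3 = 0, which agrees with 1 − 1 = 0.
(K is a triangulation of the circle S^1.)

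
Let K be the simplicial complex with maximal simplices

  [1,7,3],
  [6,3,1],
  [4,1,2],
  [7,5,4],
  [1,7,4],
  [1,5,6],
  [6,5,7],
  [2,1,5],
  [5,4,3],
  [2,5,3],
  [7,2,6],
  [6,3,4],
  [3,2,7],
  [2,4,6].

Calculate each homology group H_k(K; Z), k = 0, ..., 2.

Fix the vertex order 1 < 2 < 3 < 4 < 5 < 6 < 7 and write every simplex with vertices in increasing order. Then dim K = 2 and the simplices of K are:

  0-simplices (7): [1], [2], [3], [4], [5], [6], [7]
  1-simplices (21): [1,2], [1,3], [1,4], [1,5], [1,6], [1,7], [2,3], [2,4], [2,5], [2,6], [2,7], [3,4], [3,5], [3,6], [3,7], [4,5], [4,6], [4,7], [5,6], [5,7], [6,7]
  2-simplices (14): [1,2,4], [1,2,5], [1,3,6], [1,3,7], [1,4,7], [1,5,6], [2,3,5], [2,3,7], [2,4,6], [2,6,7], [3,4,5], [3,4,6], [4,5,7], [5,6,7]

so the chain groups are C_0 ≅ Z^7, C_1 ≅ Z^21, C_2 ≅ Z^14.

The boundary map ∂_1: C_1 → C_0 is given by ∂[p,q] = [q] − [p].
This gives a 7×21 integer matrix of rank 6; reducing to Smith normal form yields diagonal entries (1,1,1,1,1,1).

The boundary map ∂_2: C_2 → C_1 sends each 2-simplex [p,q,r] to [q,r] − [p,r] + [p,q]. For instance
  ∂[4,5,7] = [5,7] − [4,7] + [4,5],
  ∂[2,4,6] = [4,6] − [2,6] + [2,4].
The 21×14 boundary matrix has rank 13 and Smith normal form diag(1,1,1,1,1,1,1,1,1,1,1,1,1).

Reading off H_k = ker ∂_k / im ∂_{k+1}:

  H_0: rank C_0 − rank ∂_1 = 7 − 6 = 1, and the invariant factors of ∂_1 are all 1, so H_0 ≅ Z.
  H_1: rank ker ∂_1 − rank ∂_2 = (21 − 6) − 13 = 2, and the invariant factors of ∂_2 are all 1, so H_1 ≅ Z^2.
  H_2: rank ker ∂_2 − rank ∂_3 = (14 − 13) − 0 = 1, and there is no ∂_3, so H_2 ≅ Z.

H_0 = Z,  H_1 = Z^2,  H_2 = Z.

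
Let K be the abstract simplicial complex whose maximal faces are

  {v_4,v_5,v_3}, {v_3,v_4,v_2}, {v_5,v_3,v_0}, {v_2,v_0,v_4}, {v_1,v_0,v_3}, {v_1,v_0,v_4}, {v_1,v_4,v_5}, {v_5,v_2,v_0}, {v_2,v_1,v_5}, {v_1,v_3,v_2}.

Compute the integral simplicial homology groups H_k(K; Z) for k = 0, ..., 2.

H_0 = Z,  H_1 = Z_2,  H_2 = 0.

We work with the vertex ordering v_0 < v_1 < v_2 < v_3 < v_4 < v_5. The simplices of K, each written with vertices in increasing order, are:

  0-simplices (6): [v_0], [v_1], [v_2], [v_3], [v_4], [v_5]
  1-simplices (15): (15 of them)
  2-simplices (10): [v_0,v_1,v_3], [v_0,v_1,v_4], [v_0,v_2,v_4], [v_0,v_2,v_5], [v_0,v_3,v_5], [v_1,v_2,v_3], [v_1,v_2,v_5], [v_1,v_4,v_5], [v_2,v_3,v_4], [v_3,v_4,v_5]

giving chain groups C_0 ≅ Z^6, C_1 ≅ Z^15, C_2 ≅ Z^10.

Boundary ∂_1: C_1 → C_0 is given by ∂[p,q] = [q] − [p]. For instance
  ∂[v_2,v_5] = [v_5] − [v_2].
As a 6×15 matrix over Z this has rank 5, with invariant factors (1,1,1,1,1).

∂_2: C_2 → C_1 maps a triangle to the signed sum of its edges. For instance
  ∂[v_0,v_2,v_5] = [v_2,v_5] − [v_0,v_5] + [v_0,v_2],
  ∂[v_1,v_4,v_5] = [v_4,v_5] − [v_1,v_5] + [v_1,v_4].
The 15×10 boundary matrix has rank 10 and Smith normal form diag(1,1,1,1,1,1,1,1,1,2).

Reading off H_k = ker ∂_k / im ∂_{k+1}:

  H_0: rank C_0 − rank ∂_1 = 6 − 5 = 1, and the invariant factors of ∂_1 are all 1, so H_0 = Z.
  H_1: rank ker ∂_1 − rank ∂_2 = (15 − 5) − 10 = 0, and ∂_2 has invariant factor 2 > 1, so H_1 = Z_2.
  H_2: rank ker ∂_2 − rank ∂_3 = (10 − 10) − 0 = 0, and there is no ∂_3, so H_2 = 0.

As a check, the Euler characteristic is 6 − 15 + 10 = 1, which agrees with 1 − 0 + 0 = 1.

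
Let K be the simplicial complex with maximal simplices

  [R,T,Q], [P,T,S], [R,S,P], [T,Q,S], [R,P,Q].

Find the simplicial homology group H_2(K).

H_2 = 0.

Order the vertices as P < Q < R < S < T. Listing each simplex with vertices in this order, K has dimension 2 with simplices:

  0-simplices (5): P, Q, R, S, T
  1-simplices (10): PQ, PR, PS, PT, QR, QS, QT, RS, RT, ST
  2-simplices (5): PQR, PRS, PST, QRT, QST

giving chain groups C_0 ≅ Z^5, C_1 ≅ Z^10, C_2 ≅ Z^5.

∂_1: C_1 → C_0 is given by ∂[p,q] = [q] − [p]. For instance
  ∂RT = T − R.
The resulting 5×10 matrix has rank 4, and its Smith normal form has invariant factors (1,1,1,1).

∂_2: C_2 → C_1 sends each 2-simplex [p,q,r] to [q,r] − [p,r] + [p,q]. For instance
  ∂QRT = RT − QT + QR,
  ∂PQR = QR − PR + PQ.
The 10×5 boundary matrix has rank 5 and Smith normal form diag(1,1,1,1,1).

Reading off H_k = ker ∂_k / im ∂_{k+1}:

  H_2: rank ker ∂_2 − rank ∂_3 = (5 − 5) − 0 = 0, and there is no ∂_3, so H_2 = 0.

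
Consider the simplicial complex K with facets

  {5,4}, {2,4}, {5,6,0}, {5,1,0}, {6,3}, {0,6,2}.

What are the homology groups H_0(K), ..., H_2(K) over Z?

H_0 ≅ Z,  H_1 ≅ Z,  H_2 = 0.

Fix the vertex order 0 < 1 < 2 < 3 < 4 < 5 < 6 and write every simplex with vertices in increasing order. Then dim K = 2 and the simplices of K are:

  0-simplices (7): [0], [1], [2], [3], [4], [5], [6]
  1-simplices (10): [0,1], [0,2], [0,5], [0,6], [1,5], [2,4], [2,6], [3,6], [4,5], [5,6]
  2-simplices (3): [0,1,5], [0,2,6], [0,5,6]

Hence C_0 ≅ Z^7, C_1 ≅ Z^10, C_2 ≅ Z^3.

The boundary map ∂_1: C_1 → C_0 maps an edge to its endpoints' difference, ∂[p,q] = q − p. For instance
  ∂[0,1] = [1] − [0].
The 7×10 boundary matrix has rank 6 and Smith normal form diag(1,1,1,1,1,1).

The boundary map ∂_2: C_2 → C_1 maps a triangle to the signed sum of its edges. For instance
  ∂[0,2,6] = [2,6] − [0,6] + [0,2],
  ∂[0,1,5] = [1,5] − [0,5] + [0,1].
The 10×3 boundary matrix has rank 3 and Smith normal form diag(1,1,1).

Reading off H_k = ker ∂_k / im ∂_{k+1}:

  H_0: rank C_0 − rank ∂_1 = 7 − 6 = 1, and the invariant factors of ∂_1 are all 1, so H_0 ≅ Z.
  H_1: rank ker ∂_1 − rank ∂_2 = (10 − 6) − 3 = 1, and the invariant factors of ∂_2 are all 1, so H_1 ≅ Z.
  H_2: rank ker ∂_2 − rank ∂_3 = (3 − 3) − 0 = 0, and there is no ∂_3, so H_2 ≅ 0.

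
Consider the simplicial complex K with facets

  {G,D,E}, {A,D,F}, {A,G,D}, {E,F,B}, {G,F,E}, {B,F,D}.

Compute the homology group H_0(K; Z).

H_0 = Z.

Take the total order A < B < D < E < F < G on the vertex set. Then K (dimension 2) consists of the simplices:

  0-simplices (6): A, B, D, E, F, G
  1-simplices (12): AD, AF, AG, BD, BE, BF, DE, DF, DG, EF, EG, FG
  2-simplices (6): ADF, ADG, BDF, BEF, DEG, EFG

Hence C_0 ≅ Z^6, C_1 ≅ Z^12, C_2 ≅ Z^6.

∂_1: C_1 → C_0 sends each edge [p,q] (with p < q) to q − p.
This gives a 6×12 integer matrix of rank 5; reducing to Smith normal form yields diagonal entries (1,1,1,1,1).

Boundary ∂_2: C_2 → C_1 sends each 2-simplex [p,q,r] to [q,r] − [p,r] + [p,q]. For instance
  ∂BEF = EF − BF + BE,
  ∂DEG = EG − DG + DE.
The 12×6 boundary matrix has rank 6 and Smith normal form diag(1,1,1,1,1,1).

From H_k ≅ ker(∂_k) / im(∂_{k+1}) we obtain:

  H_0: rank C_0 − rank ∂_1 = 6 − 5 = 1, and the invariant factors of ∂_1 are all 1, so H_0 ≅ Z.

(K is a triangulation of the cylinder S^1 x I.)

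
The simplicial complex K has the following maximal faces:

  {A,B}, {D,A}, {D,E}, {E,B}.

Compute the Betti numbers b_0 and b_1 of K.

b_0 = 1, b_1 = 1.

Order the vertices as A < B < D < E. Listing each simplex with vertices in this order, K has dimension 1 with simplices:

  0-simplices (4): A, B, D, E
  1-simplices (4): AB, AD, BE, DE

so the chain groups are C_0 ≅ Z^4, C_1 ≅ Z^4.

The boundary map ∂_1: C_1 → C_0 sends each edge [p,q] (with p < q) to q − p.
This gives a 4×4 integer matrix of rank 3; reducing to Smith normal form yields diagonal entries (1,1,1).

From H_k ≅ ker(∂_k) / im(∂_{k+1}) we obtain:

  H_0: rank C_0 − rank ∂_1 = 4 − 3 = 1, and the invariant factors of ∂_1 are all 1, so H_0 ≅ Z.
  H_1: rank ker ∂_1 − rank ∂_2 = (4 − 3) − 0 = 1, and there is no ∂_2, so H_1 ≅ Z.

As a check, the Euler characteristic is 4 − 4 = 0, which agrees with 1 − 1 = 0.

Hence the Betti numbers are b_0 = 1, b_1 = 1.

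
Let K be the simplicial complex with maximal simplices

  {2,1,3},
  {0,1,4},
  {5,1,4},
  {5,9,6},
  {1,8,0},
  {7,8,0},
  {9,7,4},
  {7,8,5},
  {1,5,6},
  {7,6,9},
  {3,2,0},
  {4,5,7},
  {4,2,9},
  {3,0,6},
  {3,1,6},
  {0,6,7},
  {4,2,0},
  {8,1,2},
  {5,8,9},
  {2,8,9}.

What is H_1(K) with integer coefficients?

H_1 = Z ⊕ Z/2.

K has 10 vertices, 30 edges, 20 triangles.
rank ∂_1 = 9, rank ∂_2 = 20 ⇒ b_1 = 30 − 9 − 20 = 1; ∂_2 has invariant factor(s) [2] giving torsion. So H_1 = Z ⊕ Z/2.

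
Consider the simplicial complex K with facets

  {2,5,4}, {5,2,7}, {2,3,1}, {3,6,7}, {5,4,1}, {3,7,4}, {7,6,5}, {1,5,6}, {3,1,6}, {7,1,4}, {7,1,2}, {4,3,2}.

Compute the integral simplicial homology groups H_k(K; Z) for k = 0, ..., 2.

H_0 ≅ Z,  H_1 ≅ Z/2Z,  H_2 = 0.

K has 7 vertices, 18 edges, 12 triangles.
rank ∂_0 = 0, rank ∂_1 = 6 ⇒ b_0 = 7 − 0 − 6 = 1; all invariant factors of ∂_1 are 1 so no torsion. So H_0 = Z.
rank ∂_1 = 6, rank ∂_2 = 12 ⇒ b_1 = 18 − 6 − 12 = 0; ∂_2 has invariant factor(s) [2] giving torsion. So H_1 = Z/2Z.
rank ∂_2 = 12, rank ∂_3 = 0 ⇒ b_2 = 12 − 12 − 0 = 0. So H_2 = 0.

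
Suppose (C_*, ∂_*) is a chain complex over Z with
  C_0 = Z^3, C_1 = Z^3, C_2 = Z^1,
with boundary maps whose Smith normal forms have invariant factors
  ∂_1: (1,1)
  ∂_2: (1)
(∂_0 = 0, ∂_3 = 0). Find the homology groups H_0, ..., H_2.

H_0: b_0 = 3 − 0 − 2 = 1; torsion from ∂_1 factors > 1: none. So H_0 = Z.
H_1: b_1 = 3 − 2 − 1 = 0; torsion from ∂_2 factors > 1: none. So H_1 = 0.
H_2: b_2 = 1 − 1 − 0 = 0; torsion from ∂_3 factors > 1: none. So H_2 = 0.

H_0 = Z,  H_1 = 0,  H_2 = 0.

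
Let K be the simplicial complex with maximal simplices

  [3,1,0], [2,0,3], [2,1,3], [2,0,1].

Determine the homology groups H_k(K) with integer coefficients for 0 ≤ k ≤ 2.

Take the total order 0 < 1 < 2 < 3 on the vertex set. Then K (dimension 2) consists of the simplices:

  0-simplices (4): [0], [1], [2], [3]
  1-simplices (6): [0,1], [0,2], [0,3], [1,2], [1,3], [2,3]
  2-simplices (4): [0,1,2], [0,1,3], [0,2,3], [1,2,3]

giving chain groups C_0 ≅ Z^4, C_1 ≅ Z^6, C_2 ≅ Z^4.

Boundary ∂_1: C_1 → C_0 maps an edge to its endpoints' difference, ∂[p,q] = q − p.
This gives a 4×6 integer matrix of rank 3; reducing to Smith normal form yields diagonal entries (1,1,1).

Boundary ∂_2: C_2 → C_1 sends each 2-simplex [p,q,r] to [q,r] − [p,r] + [p,q]. For instance
  ∂[0,2,3] = [2,3] − [0,3] + [0,2],
  ∂[0,1,2] = [1,2] − [0,2] + [0,1].
The resulting 6×4 matrix has rank 3, and its Smith normal form has invariant factors (1,1,1).

From H_k ≅ ker(∂_k) / im(∂_{k+1}) we obtain:

  H_0: rank C_0 − rank ∂_1 = 4 − 3 = 1, and the invariant factors of ∂_1 are all 1, so H_0 = Z.
  H_1: rank ker ∂_1 − rank ∂_2 = (6 − 3) − 3 = 0, and the invariant factors of ∂_2 are all 1, so H_1 = 0.
  H_2: rank ker ∂_2 − rank ∂_3 = (4 − 3) − 0 = 1, and there is no ∂_3, so H_2 = Z.

As a check, the Euler characteristic is 4 − 6 + 4 = 2, which agrees with 1 − 0 + 1 = 2.

H_0 ≅ Z,  H_1 = 0,  H_2 ≅ Z.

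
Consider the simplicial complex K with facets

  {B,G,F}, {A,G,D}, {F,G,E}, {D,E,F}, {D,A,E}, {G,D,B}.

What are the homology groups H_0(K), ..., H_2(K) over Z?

H_0 ≅ Z,  H_1 ≅ Z,  H_2 = 0.

K has 6 vertices, 12 edges, 6 triangles.
rank ∂_0 = 0, rank ∂_1 = 5 ⇒ b_0 = 6 − 0 − 5 = 1; all invariant factors of ∂_1 are 1 so no torsion. So H_0 = Z.
rank ∂_1 = 5, rank ∂_2 = 6 ⇒ b_1 = 12 − 5 − 6 = 1; all invariant factors of ∂_2 are 1 so no torsion. So H_1 = Z.
rank ∂_2 = 6, rank ∂_3 = 0 ⇒ b_2 = 6 − 6 − 0 = 0. So H_2 = 0.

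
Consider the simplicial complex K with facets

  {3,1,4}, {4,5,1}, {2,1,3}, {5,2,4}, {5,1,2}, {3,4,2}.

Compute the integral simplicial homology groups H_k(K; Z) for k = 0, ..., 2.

H_0 = Z,  H_1 = 0,  H_2 = Z.

Fix the vertex order 1 < 2 < 3 < 4 < 5 and write every simplex with vertices in increasing order. Then dim K = 2 and the simplices of K are:

  0-simplices (5): [1], [2], [3], [4], [5]
  1-simplices (9): [1,2], [1,3], [1,4], [1,5], [2,3], [2,4], [2,5], [3,4], [4,5]
  2-simplices (6): [1,2,3], [1,2,5], [1,3,4], [1,4,5], [2,3,4], [2,4,5]

so the chain groups are C_0 ≅ Z^5, C_1 ≅ Z^9, C_2 ≅ Z^6.

∂_1: C_1 → C_0 maps an edge to its endpoints' difference, ∂[p,q] = q − p.
The 5×9 boundary matrix has rank 4 and Smith normal form diag(1,1,1,1).

Boundary ∂_2: C_2 → C_1 acts by ∂[p,q,r] = [q,r] − [p,r] + [p,q]. For instance
  ∂[1,4,5] = [4,5] − [1,5] + [1,4],
  ∂[1,2,5] = [2,5] − [1,5] + [1,2].
This gives a 9×6 integer matrix of rank 5; reducing to Smith normal form yields diagonal entries (1,1,1,1,1).

Computing H_k = (kernel of ∂_k) / (image of ∂_{k+1}):

  H_0: rank C_0 − rank ∂_1 = 5 − 4 = 1, and the invariant factors of ∂_1 are all 1, so H_0 ≅ Z.
  H_1: rank ker ∂_1 − rank ∂_2 = (9 − 4) − 5 = 0, and the invariant factors of ∂_2 are all 1, so H_1 ≅ 0.
  H_2: rank ker ∂_2 − rank ∂_3 = (6 − 5) − 0 = 1, and there is no ∂_3, so H_2 ≅ Z.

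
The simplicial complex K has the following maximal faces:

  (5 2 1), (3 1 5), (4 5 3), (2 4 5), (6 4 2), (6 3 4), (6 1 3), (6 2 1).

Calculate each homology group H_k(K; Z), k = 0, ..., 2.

Fix the vertex order 1 < 2 < 3 < 4 < 5 < 6 and write every simplex with vertices in increasing order. Then dim K = 2 and the simplices of K are:

  0-simplices (6): [1], [2], [3], [4], [5], [6]
  1-simplices (12): [1,2], [1,3], [1,5], [1,6], [2,4], [2,5], [2,6], [3,4], [3,5], [3,6], [4,5], [4,6]
  2-simplices (8): [1,2,5], [1,2,6], [1,3,5], [1,3,6], [2,4,5], [2,4,6], [3,4,5], [3,4,6]

so the chain groups are C_0 ≅ Z^6, C_1 ≅ Z^12, C_2 ≅ Z^8.

∂_1: C_1 → C_0 is given by ∂[p,q] = [q] − [p]. For instance
  ∂[1,5] = [5] − [1].
The resulting 6×12 matrix has rank 5, and its Smith normal form has invariant factors (1,1,1,1,1).

The boundary map ∂_2: C_2 → C_1 acts by ∂[p,q,r] = [q,r] − [p,r] + [p,q]. For instance
  ∂[1,3,5] = [3,5] − [1,5] + [1,3],
  ∂[3,4,5] = [4,5] − [3,5] + [3,4].
This gives a 12×8 integer matrix of rank 7; reducing to Smith normal form yields diagonal entries (1,1,1,1,1,1,1).

Now H_k = ker ∂_k / im ∂_{k+1}, so:

  H_0: rank C_0 − rank ∂_1 = 6 − 5 = 1, and the invariant factors of ∂_1 are all 1, so H_0 ≅ Z.
  H_1: rank ker ∂_1 − rank ∂_2 = (12 − 5) − 7 = 0, and the invariant factors of ∂_2 are all 1, so H_1 ≅ 0.
  H_2: rank ker ∂_2 − rank ∂_3 = (8 − 7) − 0 = 1, and there is no ∂_3, so H_2 ≅ Z.

H_0 ≅ Z,  H_1 = 0,  H_2 ≅ Z.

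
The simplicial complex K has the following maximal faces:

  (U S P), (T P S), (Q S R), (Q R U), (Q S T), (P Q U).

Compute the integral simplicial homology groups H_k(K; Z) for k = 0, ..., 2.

H_0 = Z,  H_1 = Z,  H_2 = 0.

Fix the vertex order P < Q < R < S < T < U and write every simplex with vertices in increasing order. Then dim K = 2 and the simplices of K are:

  0-simplices (6): P, Q, R, S, T, U
  1-simplices (12): PQ, PS, PT, PU, QR, QS, QT, QU, RS, RU, ST, SU
  2-simplices (6): PQU, PST, PSU, QRS, QRU, QST

so the chain groups are C_0 ≅ Z^6, C_1 ≅ Z^12, C_2 ≅ Z^6.

The boundary map ∂_1: C_1 → C_0 maps an edge to its endpoints' difference, ∂[p,q] = q − p.
As a 6×12 matrix over Z this has rank 5, with invariant factors (1,1,1,1,1).

The boundary map ∂_2: C_2 → C_1 sends each 2-simplex [p,q,r] to [q,r] − [p,r] + [p,q]. For instance
  ∂PSU = SU − PU + PS,
  ∂PST = ST − PT + PS.
The 12×6 boundary matrix has rank 6 and Smith normal form diag(1,1,1,1,1,1).

Reading off H_k = ker ∂_k / im ∂_{k+1}:

  H_0: rank C_0 − rank ∂_1 = 6 − 5 = 1, and the invariant factors of ∂_1 are all 1, so H_0 ≅ Z.
  H_1: rank ker ∂_1 − rank ∂_2 = (12 − 5) − 6 = 1, and the invariant factors of ∂_2 are all 1, so H_1 ≅ Z.
  H_2: rank ker ∂_2 − rank ∂_3 = (6 − 6) − 0 = 0, and there is no ∂_3, so H_2 ≅ 0.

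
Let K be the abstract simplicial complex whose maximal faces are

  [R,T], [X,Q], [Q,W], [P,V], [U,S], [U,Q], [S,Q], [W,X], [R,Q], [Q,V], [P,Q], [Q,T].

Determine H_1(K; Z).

We work with the vertex ordering P < Q < R < S < T < U < V < W < X. The simplices of K, each written with vertices in increasing order, are:

  0-simplices (9): P, Q, R, S, T, U, V, W, X
  1-simplices (12): PQ, PV, QR, QS, QT, QU, QV, QW, QX, RT, SU, WX

so the chain groups are C_0 ≅ Z^9, C_1 ≅ Z^12.

The boundary map ∂_1: C_1 → C_0 maps an edge to its endpoints' difference, ∂[p,q] = q − p.
This gives a 9×12 integer matrix of rank 8; reducing to Smith normal form yields diagonal entries (1,1,1,1,1,1,1,1).

Computing H_k = (kernel of ∂_k) / (image of ∂_{k+1}):

  H_1: rank ker ∂_1 − rank ∂_2 = (12 − 8) − 0 = 4, and there is no ∂_2, so H_1 ≅ Z^4.

H_1 ≅ Z^4.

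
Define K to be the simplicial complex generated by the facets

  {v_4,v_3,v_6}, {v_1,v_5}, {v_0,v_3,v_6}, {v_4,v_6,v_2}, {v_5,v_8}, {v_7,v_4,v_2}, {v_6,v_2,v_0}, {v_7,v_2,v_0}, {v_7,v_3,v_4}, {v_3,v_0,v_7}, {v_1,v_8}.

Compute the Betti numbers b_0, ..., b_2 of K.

We work with the vertex ordering v_0 < v_1 < v_2 < v_3 < v_4 < v_5 < v_6 < v_7 < v_8. The simplices of K, each written with vertices in increasing order, are:

  0-simplices (9): [v_0], [v_1], [v_2], [v_3], [v_4], [v_5], [v_6], [v_7], [v_8]
  1-simplices (15): (15 of them)
  2-simplices (8): [v_0,v_2,v_6], [v_0,v_2,v_7], [v_0,v_3,v_6], [v_0,v_3,v_7], [v_2,v_4,v_6], [v_2,v_4,v_7], [v_3,v_4,v_6], [v_3,v_4,v_7]

giving chain groups C_0 ≅ Z^9, C_1 ≅ Z^15, C_2 ≅ Z^8.

∂_1: C_1 → C_0 maps an edge to its endpoints' difference, ∂[p,q] = q − p.
As a 9×15 matrix over Z this has rank 7, with invariant factors (1,1,1,1,1,1,1).

∂_2: C_2 → C_1 acts by ∂[p,q,r] = [q,r] − [p,r] + [p,q]. For instance
  ∂[v_0,v_3,v_6] = [v_3,v_6] − [v_0,v_6] + [v_0,v_3],
  ∂[v_3,v_4,v_7] = [v_4,v_7] − [v_3,v_7] + [v_3,v_4].
As a 15×8 matrix over Z this has rank 7, with invariant factors (1,1,1,1,1,1,1).

Now H_k = ker ∂_k / im ∂_{k+1}, so:

  H_0: rank C_0 − rank ∂_1 = 9 − 7 = 2, and the invariant factors of ∂_1 are all 1, so H_0 = Z^2.
  H_1: rank ker ∂_1 − rank ∂_2 = (15 − 7) − 7 = 1, and the invariant factors of ∂_2 are all 1, so H_1 = Z.
  H_2: rank ker ∂_2 − rank ∂_3 = (8 − 7) − 0 = 1, and there is no ∂_3, so H_2 = Z.

As a check, the Euler characteristic is 9 − 15 + 8 = 2, which agrees with 2 − 1 + 1 = 2.

Hence the Betti numbers are b_0 = 2, b_1 = 1, b_2 = 1.

b_0 = 2, b_1 = 1, b_2 = 1.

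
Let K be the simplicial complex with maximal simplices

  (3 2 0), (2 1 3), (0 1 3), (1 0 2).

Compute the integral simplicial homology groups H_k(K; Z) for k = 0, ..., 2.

Take the total order 0 < 1 < 2 < 3 on the vertex set. Then K (dimension 2) consists of the simplices:

  0-simplices (4): [0], [1], [2], [3]
  1-simplices (6): [0,1], [0,2], [0,3], [1,2], [1,3], [2,3]
  2-simplices (4): [0,1,2], [0,1,3], [0,2,3], [1,2,3]

so the chain groups are C_0 ≅ Z^4, C_1 ≅ Z^6, C_2 ≅ Z^4.

Boundary ∂_1: C_1 → C_0 sends each edge [p,q] (with p < q) to q − p.
The 4×6 boundary matrix has rank 3 and Smith normal form diag(1,1,1).

Boundary ∂_2: C_2 → C_1 sends each 2-simplex [p,q,r] to [q,r] − [p,r] + [p,q]. For instance
  ∂[0,1,2] = [1,2] − [0,2] + [0,1],
  ∂[0,1,3] = [1,3] − [0,3] + [0,1].
The resulting 6×4 matrix has rank 3, and its Smith normal form has invariant factors (1,1,1).

Computing H_k = (kernel of ∂_k) / (image of ∂_{k+1}):

  H_0: rank C_0 − rank ∂_1 = 4 − 3 = 1, and the invariant factors of ∂_1 are all 1, so H_0 ≅ Z.
  H_1: rank ker ∂_1 − rank ∂_2 = (6 − 3) − 3 = 0, and the invariant factors of ∂_2 are all 1, so H_1 ≅ 0.
  H_2: rank ker ∂_2 − rank ∂_3 = (4 − 3) − 0 = 1, and there is no ∂_3, so H_2 ≅ Z.

(K is a triangulation of the 2-sphere S^2.)

H_0 ≅ Z,  H_1 = 0,  H_2 ≅ Z.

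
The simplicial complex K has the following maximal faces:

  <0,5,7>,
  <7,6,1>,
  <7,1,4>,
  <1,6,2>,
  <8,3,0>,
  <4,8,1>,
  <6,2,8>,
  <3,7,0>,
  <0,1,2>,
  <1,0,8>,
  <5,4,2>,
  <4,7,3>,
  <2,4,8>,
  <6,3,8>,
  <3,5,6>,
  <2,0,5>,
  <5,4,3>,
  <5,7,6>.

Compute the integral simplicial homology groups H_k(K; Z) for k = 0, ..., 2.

Fix the vertex order 0 < 1 < 2 < 3 < 4 < 5 < 6 < 7 < 8 and write every simplex with vertices in increasing order. Then dim K = 2 and the simplices of K are:

  0-simplices (9): [0], [1], [2], [3], [4], [5], [6], [7], [8]
  1-simplices (27): (27 of them)
  2-simplices (18): [0,1,2], [0,1,8], [0,2,5], [0,3,7], [0,3,8], [0,5,7], [1,2,6], [1,4,7], [1,4,8], [1,6,7], [2,4,5], [2,4,8], [2,6,8], [3,4,5], [3,4,7], [3,5,6], [3,6,8], [5,6,7]

Hence C_0 ≅ Z^9, C_1 ≅ Z^27, C_2 ≅ Z^18.

∂_1: C_1 → C_0 sends each edge [p,q] (with p < q) to q − p. For instance
  ∂[1,6] = [6] − [1].
The 9×27 boundary matrix has rank 8 and Smith normal form diag(1,1,1,1,1,1,1,1).

Boundary ∂_2: C_2 → C_1 maps a triangle to the signed sum of its edges. For instance
  ∂[3,5,6] = [5,6] − [3,6] + [3,5],
  ∂[2,6,8] = [6,8] − [2,8] + [2,6].
The 27×18 boundary matrix has rank 18 and Smith normal form diag(1,1,1,1,1,1,1,1,1,1,1,1,1,1,1,1,1,2).

Computing H_k = (kernel of ∂_k) / (image of ∂_{k+1}):

  H_0: rank C_0 − rank ∂_1 = 9 − 8 = 1, and the invariant factors of ∂_1 are all 1, so H_0 ≅ Z.
  H_1: rank ker ∂_1 − rank ∂_2 = (27 − 8) − 18 = 1, and ∂_2 has invariant factor 2 > 1, so H_1 ≅ Z ⊕ Z_2.
  H_2: rank ker ∂_2 − rank ∂_3 = (18 − 18) − 0 = 0, and there is no ∂_3, so H_2 ≅ 0.

As a check, the Euler characteristic is 9 − 27 + 18 = 0, which agrees with 1 − 1 + 0 = 0.

H_0 = Z,  H_1 = Z ⊕ Z_2,  H_2 = 0.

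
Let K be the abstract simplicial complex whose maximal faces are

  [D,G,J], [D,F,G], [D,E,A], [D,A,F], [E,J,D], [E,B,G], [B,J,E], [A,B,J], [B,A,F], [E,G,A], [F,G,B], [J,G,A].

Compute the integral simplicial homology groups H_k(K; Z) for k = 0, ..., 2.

H_0 ≅ Z,  H_1 ≅ Z/2,  H_2 = 0.

Order the vertices as A < B < D < E < F < G < J. Listing each simplex with vertices in this order, K has dimension 2 with simplices:

  0-simplices (7): A, B, D, E, F, G, J
  1-simplices (18): AB, AD, AE, AF, AG, AJ, BE, BF, BG, BJ, DE, DF, DG, DJ, EG, EJ, FG, GJ
  2-simplices (12): ABF, ABJ, ADE, ADF, AEG, AGJ, BEG, BEJ, BFG, DEJ, DFG, DGJ

Hence C_0 ≅ Z^7, C_1 ≅ Z^18, C_2 ≅ Z^12.

Boundary ∂_1: C_1 → C_0 sends each edge [p,q] (with p < q) to q − p. For instance
  ∂AE = E − A.
The resulting 7×18 matrix has rank 6, and its Smith normal form has invariant factors (1,1,1,1,1,1).

Boundary ∂_2: C_2 → C_1 sends each 2-simplex [p,q,r] to [q,r] − [p,r] + [p,q]. For instance
  ∂DEJ = EJ − DJ + DE,
  ∂ABJ = BJ − AJ + AB.
This gives a 18×12 integer matrix of rank 12; reducing to Smith normal form yields diagonal entries (1,1,1,1,1,1,1,1,1,1,1,2).

Reading off H_k = ker ∂_k / im ∂_{k+1}:

  H_0: rank C_0 − rank ∂_1 = 7 − 6 = 1, and the invariant factors of ∂_1 are all 1, so H_0 = Z.
  H_1: rank ker ∂_1 − rank ∂_2 = (18 − 6) − 12 = 0, and ∂_2 has invariant factor 2 > 1, so H_1 = Z/2.
  H_2: rank ker ∂_2 − rank ∂_3 = (12 − 12) − 0 = 0, and there is no ∂_3, so H_2 = 0.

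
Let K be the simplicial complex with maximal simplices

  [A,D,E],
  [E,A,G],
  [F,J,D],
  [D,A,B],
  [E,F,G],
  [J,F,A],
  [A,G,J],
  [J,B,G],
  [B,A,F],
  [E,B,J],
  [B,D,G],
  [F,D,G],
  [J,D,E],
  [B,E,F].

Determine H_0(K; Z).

H_0 = Z.

We work with the vertex ordering A < B < D < E < F < G < J. The simplices of K, each written with vertices in increasing order, are:

  0-simplices (7): A, B, D, E, F, G, J
  1-simplices (21): AB, AD, AE, AF, AG, AJ, BD, BE, BF, BG, BJ, DE, DF, DG, DJ, EF, EG, EJ, FG, FJ, GJ
  2-simplices (14): ABD, ABF, ADE, AEG, AFJ, AGJ, BDG, BEF, BEJ, BGJ, DEJ, DFG, DFJ, EFG

Hence C_0 ≅ Z^7, C_1 ≅ Z^21, C_2 ≅ Z^14.

Boundary ∂_1: C_1 → C_0 sends each edge [p,q] (with p < q) to q − p. For instance
  ∂DG = G − D.
The 7×21 boundary matrix has rank 6 and Smith normal form diag(1,1,1,1,1,1).

Boundary ∂_2: C_2 → C_1 sends each 2-simplex [p,q,r] to [q,r] − [p,r] + [p,q]. For instance
  ∂DEJ = EJ − DJ + DE,
  ∂BGJ = GJ − BJ + BG.
As a 21×14 matrix over Z this has rank 13, with invariant factors (1,1,1,1,1,1,1,1,1,1,1,1,1).

Now H_k = ker ∂_k / im ∂_{k+1}, so:

  H_0: rank C_0 − rank ∂_1 = 7 − 6 = 1, and the invariant factors of ∂_1 are all 1, so H_0 ≅ Z.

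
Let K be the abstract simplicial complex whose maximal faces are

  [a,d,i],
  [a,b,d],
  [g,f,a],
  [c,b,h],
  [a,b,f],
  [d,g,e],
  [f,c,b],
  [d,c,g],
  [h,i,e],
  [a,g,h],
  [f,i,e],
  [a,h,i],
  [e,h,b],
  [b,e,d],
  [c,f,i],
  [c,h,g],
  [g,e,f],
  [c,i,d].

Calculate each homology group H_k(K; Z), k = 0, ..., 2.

H_0 = Z,  H_1 = Z^2,  H_2 = Z.

Order the vertices as a < b < c < d < e < f < g < h < i. Listing each simplex with vertices in this order, K has dimension 2 with simplices:

  0-simplices (9): a, b, c, d, e, f, g, h, i
  1-simplices (27): ab, ad, af, ag, ah, ai, bc, bd, be, bf, bh, cd, cf, cg, ch, ci, de, dg, di, ef, eg, eh, ei, fg, fi, gh, hi
  2-simplices (18): abd, abf, adi, afg, agh, ahi, bcf, bch, bde, beh, cdg, cdi, cfi, cgh, deg, efg, efi, ehi

Hence C_0 ≅ Z^9, C_1 ≅ Z^27, C_2 ≅ Z^18.

The boundary map ∂_1: C_1 → C_0 maps an edge to its endpoints' difference, ∂[p,q] = q − p.
The 9×27 boundary matrix has rank 8 and Smith normal form diag(1,1,1,1,1,1,1,1).

The boundary map ∂_2: C_2 → C_1 sends each 2-simplex [p,q,r] to [q,r] − [p,r] + [p,q]. For instance
  ∂deg = eg − dg + de,
  ∂ahi = hi − ai + ah.
The 27×18 boundary matrix has rank 17 and Smith normal form diag(1,1,1,1,1,1,1,1,1,1,1,1,1,1,1,1,1).

Reading off H_k = ker ∂_k / im ∂_{k+1}:

  H_0: rank C_0 − rank ∂_1 = 9 − 8 = 1, and the invariant factors of ∂_1 are all 1, so H_0 = Z.
  H_1: rank ker ∂_1 − rank ∂_2 = (27 − 8) − 17 = 2, and the invariant factors of ∂_2 are all 1, so H_1 = Z^2.
  H_2: rank ker ∂_2 − rank ∂_3 = (18 − 17) − 0 = 1, and there is no ∂_3, so H_2 = Z.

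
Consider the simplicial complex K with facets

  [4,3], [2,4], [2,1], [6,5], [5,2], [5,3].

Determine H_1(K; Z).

H_1 ≅ Z.

Fix the vertex order 1 < 2 < 3 < 4 < 5 < 6 and write every simplex with vertices in increasing order. Then dim K = 1 and the simplices of K are:

  0-simplices (6): [1], [2], [3], [4], [5], [6]
  1-simplices (6): [1,2], [2,4], [2,5], [3,4], [3,5], [5,6]

so the chain groups are C_0 ≅ Z^6, C_1 ≅ Z^6.

∂_1: C_1 → C_0 is given by ∂[p,q] = [q] − [p]. For instance
  ∂[1,2] = [2] − [1].
This gives a 6×6 integer matrix of rank 5; reducing to Smith normal form yields diagonal entries (1,1,1,1,1).

Now H_k = ker ∂_k / im ∂_{k+1}, so:

  H_1: rank ker ∂_1 − rank ∂_2 = (6 − 5) − 0 = 1, and there is no ∂_2, so H_1 = Z.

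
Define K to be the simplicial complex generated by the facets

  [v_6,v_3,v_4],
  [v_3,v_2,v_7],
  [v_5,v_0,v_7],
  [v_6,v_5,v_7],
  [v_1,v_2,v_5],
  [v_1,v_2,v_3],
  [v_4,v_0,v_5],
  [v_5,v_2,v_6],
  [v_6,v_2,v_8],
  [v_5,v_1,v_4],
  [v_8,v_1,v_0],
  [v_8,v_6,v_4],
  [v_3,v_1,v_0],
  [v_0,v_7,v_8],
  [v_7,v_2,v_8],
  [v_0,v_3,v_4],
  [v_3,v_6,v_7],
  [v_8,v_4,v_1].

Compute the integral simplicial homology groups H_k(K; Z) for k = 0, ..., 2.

H_0 ≅ Z,  H_1 ≅ Z ⊕ Z_2,  H_2 = 0.

Fix the vertex order v_0 < v_1 < v_2 < v_3 < v_4 < v_5 < v_6 < v_7 < v_8 and write every simplex with vertices in increasing order. Then dim K = 2 and the simplices of K are:

  0-simplices (9): [v_0], [v_1], [v_2], [v_3], [v_4], [v_5], [v_6], [v_7], [v_8]
  1-simplices (27): (27 of them)
  2-simplices (18): (18 of them)

so the chain groups are C_0 ≅ Z^9, C_1 ≅ Z^27, C_2 ≅ Z^18.

The boundary map ∂_1: C_1 → C_0 sends each edge [p,q] (with p < q) to q − p. For instance
  ∂[v_4,v_5] = [v_5] − [v_4].
The resulting 9×27 matrix has rank 8, and its Smith normal form has invariant factors (1,1,1,1,1,1,1,1).

∂_2: C_2 → C_1 maps a triangle to the signed sum of its edges. For instance
  ∂[v_0,v_4,v_5] = [v_4,v_5] − [v_0,v_5] + [v_0,v_4],
  ∂[v_0,v_1,v_8] = [v_1,v_8] − [v_0,v_8] + [v_0,v_1].
As a 27×18 matrix over Z this has rank 18, with invariant factors (1,1,1,1,1,1,1,1,1,1,1,1,1,1,1,1,1,2).

Now H_k = ker ∂_k / im ∂_{k+1}, so:

  H_0: rank C_0 − rank ∂_1 = 9 − 8 = 1, and the invariant factors of ∂_1 are all 1, so H_0 ≅ Z.
  H_1: rank ker ∂_1 − rank ∂_2 = (27 − 8) − 18 = 1, and ∂_2 has invariant factor 2 > 1, so H_1 ≅ Z ⊕ Z_2.
  H_2: rank ker ∂_2 − rank ∂_3 = (18 − 18) − 0 = 0, and there is no ∂_3, so H_2 ≅ 0.

(K is a triangulation of the Klein bottle.)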